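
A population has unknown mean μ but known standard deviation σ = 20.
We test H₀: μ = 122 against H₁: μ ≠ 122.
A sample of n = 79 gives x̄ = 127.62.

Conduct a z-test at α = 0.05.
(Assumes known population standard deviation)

Standard error: SE = σ/√n = 20/√79 = 2.2502
z-statistic: z = (x̄ - μ₀)/SE = (127.62 - 122)/2.2502 = 2.4976
Critical value: ±1.960
p-value = 0.0125
Decision: reject H₀

Answer: z = 2.4976, reject H₀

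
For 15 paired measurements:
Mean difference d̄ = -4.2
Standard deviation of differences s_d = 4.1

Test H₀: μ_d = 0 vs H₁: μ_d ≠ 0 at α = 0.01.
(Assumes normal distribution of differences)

Answer: t = -3.9675, reject H₀

Derivation:
df = n - 1 = 14
SE = s_d/√n = 4.1/√15 = 1.0586
t = d̄/SE = -4.2/1.0586 = -3.9675
Critical value: t_{0.005,14} = ±2.977
p-value ≈ 0.0014
Decision: reject H₀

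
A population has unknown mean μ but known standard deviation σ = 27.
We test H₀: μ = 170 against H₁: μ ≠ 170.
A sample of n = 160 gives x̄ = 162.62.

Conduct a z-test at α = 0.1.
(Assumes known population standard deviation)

Standard error: SE = σ/√n = 27/√160 = 2.1345
z-statistic: z = (x̄ - μ₀)/SE = (162.62 - 170)/2.1345 = -3.4575
Critical value: ±1.645
p-value = 0.0005
Decision: reject H₀

Answer: z = -3.4575, reject H₀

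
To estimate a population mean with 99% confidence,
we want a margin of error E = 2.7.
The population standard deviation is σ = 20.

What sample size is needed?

Answer: n = 365

Derivation:
z_0.005 = 2.576
n = (z×σ/E)² = (2.576×20/2.7)²
n = 364.1029
Round up: n = 365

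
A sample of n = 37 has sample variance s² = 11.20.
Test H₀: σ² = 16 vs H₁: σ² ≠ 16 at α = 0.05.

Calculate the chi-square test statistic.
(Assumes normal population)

df = n - 1 = 36
χ² = (n-1)s²/σ₀² = 36×11.20/16 = 25.2000
Critical values: χ²_{0.975,36} = 21.336, χ²_{0.025,36} = 54.437
Rejection region: χ² < 21.336 or χ² > 54.437
Decision: fail to reject H₀

Answer: χ² = 25.2000, fail to reject H₀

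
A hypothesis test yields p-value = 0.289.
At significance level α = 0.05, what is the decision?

Answer: fail to reject H₀

Derivation:
Compare p-value to α:
0.289 ≥ 0.05
Decision: fail to reject H₀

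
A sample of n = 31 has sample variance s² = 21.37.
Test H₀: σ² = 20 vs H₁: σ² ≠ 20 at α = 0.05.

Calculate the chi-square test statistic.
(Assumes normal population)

Answer: χ² = 32.0550, fail to reject H₀

Derivation:
df = n - 1 = 30
χ² = (n-1)s²/σ₀² = 30×21.37/20 = 32.0550
Critical values: χ²_{0.975,30} = 16.791, χ²_{0.025,30} = 46.979
Rejection region: χ² < 16.791 or χ² > 46.979
Decision: fail to reject H₀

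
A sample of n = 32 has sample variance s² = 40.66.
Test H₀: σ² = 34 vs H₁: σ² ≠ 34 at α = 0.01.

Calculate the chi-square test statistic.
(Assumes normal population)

Answer: χ² = 37.0724, fail to reject H₀

Derivation:
df = n - 1 = 31
χ² = (n-1)s²/σ₀² = 31×40.66/34 = 37.0724
Critical values: χ²_{0.995,31} = 14.458, χ²_{0.005,31} = 55.003
Rejection region: χ² < 14.458 or χ² > 55.003
Decision: fail to reject H₀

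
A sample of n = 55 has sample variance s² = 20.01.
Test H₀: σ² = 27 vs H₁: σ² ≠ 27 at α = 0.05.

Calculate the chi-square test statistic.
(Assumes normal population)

Answer: χ² = 40.0200, fail to reject H₀

Derivation:
df = n - 1 = 54
χ² = (n-1)s²/σ₀² = 54×20.01/27 = 40.0200
Critical values: χ²_{0.975,54} = 35.586, χ²_{0.025,54} = 76.192
Rejection region: χ² < 35.586 or χ² > 76.192
Decision: fail to reject H₀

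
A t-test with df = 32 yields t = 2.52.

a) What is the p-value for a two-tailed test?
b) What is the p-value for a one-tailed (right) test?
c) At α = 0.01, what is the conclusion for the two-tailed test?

Using t-distribution with df = 32:
a) Two-tailed: p = 2×P(T > 2.52) = 0.0169
b) One-tailed: p = P(T > 2.52) = 0.0085
c) 0.0169 ≥ 0.01, fail to reject H₀

Answer: a) 0.0169, b) 0.0085, c) fail to reject H₀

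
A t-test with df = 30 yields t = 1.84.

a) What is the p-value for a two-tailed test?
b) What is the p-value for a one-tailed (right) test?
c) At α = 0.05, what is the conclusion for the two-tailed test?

Answer: a) 0.0757, b) 0.0378, c) fail to reject H₀

Derivation:
Using t-distribution with df = 30:
a) Two-tailed: p = 2×P(T > 1.84) = 0.0757
b) One-tailed: p = P(T > 1.84) = 0.0378
c) 0.0757 ≥ 0.05, fail to reject H₀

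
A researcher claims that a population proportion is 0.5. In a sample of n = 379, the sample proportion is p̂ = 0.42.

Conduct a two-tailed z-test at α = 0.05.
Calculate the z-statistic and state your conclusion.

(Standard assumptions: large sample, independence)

Answer: z = -3.1149, reject H₀

Derivation:
H₀: p = 0.5, H₁: p ≠ 0.5
Standard error: SE = √(p₀(1-p₀)/n) = √(0.5×0.5/379) = 0.025683
z-statistic: z = (p̂ - p₀)/SE = (0.42 - 0.5)/0.025683 = -3.1149
Critical value: z_0.025 = ±1.960
p-value = 0.0018
Decision: reject H₀ at α = 0.05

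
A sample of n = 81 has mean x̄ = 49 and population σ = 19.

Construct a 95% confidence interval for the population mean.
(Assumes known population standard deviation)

Confidence level: 95%, α = 0.05
z_0.025 = 1.960
SE = σ/√n = 19/√81 = 2.1111
Margin of error = 1.960 × 2.1111 = 4.1378
CI: x̄ ± margin = 49 ± 4.1378
CI: (44.8622, 53.1378)

Answer: (44.8622, 53.1378)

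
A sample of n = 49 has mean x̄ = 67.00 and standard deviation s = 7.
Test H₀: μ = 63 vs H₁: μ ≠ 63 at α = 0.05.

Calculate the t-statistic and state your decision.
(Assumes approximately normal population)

Answer: t = 4.0000, reject H₀

Derivation:
df = n - 1 = 48
SE = s/√n = 7/√49 = 1.0000
t = (x̄ - μ₀)/SE = (67.00 - 63)/1.0000 = 4.0000
Critical value: t_{0.025,48} = ±2.011
p-value ≈ 0.0002
Decision: reject H₀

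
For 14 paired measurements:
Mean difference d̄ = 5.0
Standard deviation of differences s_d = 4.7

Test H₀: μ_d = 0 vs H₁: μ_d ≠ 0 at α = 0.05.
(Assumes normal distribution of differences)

Answer: t = 3.9806, reject H₀

Derivation:
df = n - 1 = 13
SE = s_d/√n = 4.7/√14 = 1.2561
t = d̄/SE = 5.0/1.2561 = 3.9806
Critical value: t_{0.025,13} = ±2.160
p-value ≈ 0.0016
Decision: reject H₀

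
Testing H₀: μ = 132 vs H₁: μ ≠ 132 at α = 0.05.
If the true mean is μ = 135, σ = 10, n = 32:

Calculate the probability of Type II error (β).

SE = σ/√n = 10/√32 = 1.7678
Critical values: μ₀ ± z_0.025×SE = 132 ± 1.960×1.7678
Acceptance region: (128.5351, 135.4649)
Under H₁ (μ = 135): z_high = (135.4649 - 135)/1.7678 = 0.2630, z_low = (128.5351 - 135)/1.7678 = -3.6570
β = P(not reject | H₁) = Φ(0.2630) - Φ(-3.6570) ≈ 0.6036

Answer: β ≈ 0.6036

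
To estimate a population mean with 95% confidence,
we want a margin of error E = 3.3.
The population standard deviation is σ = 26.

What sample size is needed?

z_0.025 = 1.960
n = (z×σ/E)² = (1.960×26/3.3)²
n = 238.4685
Round up: n = 239

Answer: n = 239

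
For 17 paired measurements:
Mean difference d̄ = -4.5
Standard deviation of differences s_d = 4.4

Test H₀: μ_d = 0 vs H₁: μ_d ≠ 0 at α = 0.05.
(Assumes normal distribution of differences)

Answer: t = -4.2166, reject H₀

Derivation:
df = n - 1 = 16
SE = s_d/√n = 4.4/√17 = 1.0672
t = d̄/SE = -4.5/1.0672 = -4.2166
Critical value: t_{0.025,16} = ±2.120
p-value ≈ 0.0007
Decision: reject H₀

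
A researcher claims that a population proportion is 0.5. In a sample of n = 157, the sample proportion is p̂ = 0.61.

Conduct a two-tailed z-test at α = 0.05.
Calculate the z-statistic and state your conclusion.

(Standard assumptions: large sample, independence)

Answer: z = 2.7566, reject H₀

Derivation:
H₀: p = 0.5, H₁: p ≠ 0.5
Standard error: SE = √(p₀(1-p₀)/n) = √(0.5×0.5/157) = 0.039904
z-statistic: z = (p̂ - p₀)/SE = (0.61 - 0.5)/0.039904 = 2.7566
Critical value: z_0.025 = ±1.960
p-value = 0.0058
Decision: reject H₀ at α = 0.05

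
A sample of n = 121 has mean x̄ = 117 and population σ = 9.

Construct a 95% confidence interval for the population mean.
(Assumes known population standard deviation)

Confidence level: 95%, α = 0.05
z_0.025 = 1.960
SE = σ/√n = 9/√121 = 0.8182
Margin of error = 1.960 × 0.8182 = 1.6037
CI: x̄ ± margin = 117 ± 1.6037
CI: (115.3963, 118.6037)

Answer: (115.3963, 118.6037)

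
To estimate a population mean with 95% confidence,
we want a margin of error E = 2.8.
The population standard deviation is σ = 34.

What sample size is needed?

z_0.025 = 1.960
n = (z×σ/E)² = (1.960×34/2.8)²
n = 566.4400
Round up: n = 567

Answer: n = 567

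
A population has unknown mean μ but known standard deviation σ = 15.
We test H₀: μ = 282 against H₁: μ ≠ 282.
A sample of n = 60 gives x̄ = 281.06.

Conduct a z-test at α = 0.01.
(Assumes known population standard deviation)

Standard error: SE = σ/√n = 15/√60 = 1.9365
z-statistic: z = (x̄ - μ₀)/SE = (281.06 - 282)/1.9365 = -0.4854
Critical value: ±2.576
p-value = 0.6274
Decision: fail to reject H₀

Answer: z = -0.4854, fail to reject H₀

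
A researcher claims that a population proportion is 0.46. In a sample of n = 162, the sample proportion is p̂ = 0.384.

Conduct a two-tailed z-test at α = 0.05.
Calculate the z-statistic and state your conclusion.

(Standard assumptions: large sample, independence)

H₀: p = 0.46, H₁: p ≠ 0.46
Standard error: SE = √(p₀(1-p₀)/n) = √(0.46×0.54/162) = 0.039158
z-statistic: z = (p̂ - p₀)/SE = (0.384 - 0.46)/0.039158 = -1.9409
Critical value: z_0.025 = ±1.960
p-value = 0.0523
Decision: fail to reject H₀ at α = 0.05

Answer: z = -1.9409, fail to reject H₀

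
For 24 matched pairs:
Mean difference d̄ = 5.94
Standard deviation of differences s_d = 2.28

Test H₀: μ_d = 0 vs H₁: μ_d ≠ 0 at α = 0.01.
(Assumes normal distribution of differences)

Answer: t = 12.7632, reject H₀

Derivation:
df = n - 1 = 23
SE = s_d/√n = 2.28/√24 = 0.4654
t = d̄/SE = 5.94/0.4654 = 12.7632
Critical value: t_{0.005,23} = ±2.807
p-value < 0.0001
Decision: reject H₀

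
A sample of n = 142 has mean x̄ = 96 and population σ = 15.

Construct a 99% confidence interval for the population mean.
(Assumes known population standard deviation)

Confidence level: 99%, α = 0.01
z_0.005 = 2.576
SE = σ/√n = 15/√142 = 1.2588
Margin of error = 2.576 × 1.2588 = 3.2427
CI: x̄ ± margin = 96 ± 3.2427
CI: (92.7573, 99.2427)

Answer: (92.7573, 99.2427)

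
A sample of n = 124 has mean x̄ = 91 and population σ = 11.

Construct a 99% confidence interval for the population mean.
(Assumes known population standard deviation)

Answer: (88.4554, 93.5446)

Derivation:
Confidence level: 99%, α = 0.01
z_0.005 = 2.576
SE = σ/√n = 11/√124 = 0.9878
Margin of error = 2.576 × 0.9878 = 2.5446
CI: x̄ ± margin = 91 ± 2.5446
CI: (88.4554, 93.5446)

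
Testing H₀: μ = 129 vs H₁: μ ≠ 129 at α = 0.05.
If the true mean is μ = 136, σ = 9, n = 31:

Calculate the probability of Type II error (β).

Answer: β ≈ 0.0089

Derivation:
SE = σ/√n = 9/√31 = 1.6164
Critical values: μ₀ ± z_0.025×SE = 129 ± 1.960×1.6164
Acceptance region: (125.8319, 132.1681)
Under H₁ (μ = 136): z_high = (132.1681 - 136)/1.6164 = -2.3706, z_low = (125.8319 - 136)/1.6164 = -6.2906
β = P(not reject | H₁) = Φ(-2.3706) - Φ(-6.2906) ≈ 0.0089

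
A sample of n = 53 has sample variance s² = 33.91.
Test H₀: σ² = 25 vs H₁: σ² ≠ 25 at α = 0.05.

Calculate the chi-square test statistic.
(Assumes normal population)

df = n - 1 = 52
χ² = (n-1)s²/σ₀² = 52×33.91/25 = 70.5328
Critical values: χ²_{0.975,52} = 33.968, χ²_{0.025,52} = 73.810
Rejection region: χ² < 33.968 or χ² > 73.810
Decision: fail to reject H₀

Answer: χ² = 70.5328, fail to reject H₀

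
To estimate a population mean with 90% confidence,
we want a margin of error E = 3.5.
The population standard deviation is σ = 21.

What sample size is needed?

Answer: n = 98

Derivation:
z_0.05 = 1.645
n = (z×σ/E)² = (1.645×21/3.5)²
n = 97.4169
Round up: n = 98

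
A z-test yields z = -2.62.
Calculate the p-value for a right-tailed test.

For z = -2.62:
p = P(Z > -2.62) = 1 - Φ(-2.62) = 0.9956

Answer: p-value ≈ 0.9956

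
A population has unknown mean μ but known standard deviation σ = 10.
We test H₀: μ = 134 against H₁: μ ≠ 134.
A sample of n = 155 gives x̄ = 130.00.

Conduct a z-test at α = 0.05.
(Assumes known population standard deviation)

Answer: z = -4.9801, reject H₀

Derivation:
Standard error: SE = σ/√n = 10/√155 = 0.8032
z-statistic: z = (x̄ - μ₀)/SE = (130.00 - 134)/0.8032 = -4.9801
Critical value: ±1.960
p-value < 0.0001
Decision: reject H₀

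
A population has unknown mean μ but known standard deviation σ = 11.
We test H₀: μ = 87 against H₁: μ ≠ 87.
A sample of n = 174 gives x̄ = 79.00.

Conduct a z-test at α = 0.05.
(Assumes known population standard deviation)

Answer: z = -9.5935, reject H₀

Derivation:
Standard error: SE = σ/√n = 11/√174 = 0.8339
z-statistic: z = (x̄ - μ₀)/SE = (79.00 - 87)/0.8339 = -9.5935
Critical value: ±1.960
p-value < 0.0001
Decision: reject H₀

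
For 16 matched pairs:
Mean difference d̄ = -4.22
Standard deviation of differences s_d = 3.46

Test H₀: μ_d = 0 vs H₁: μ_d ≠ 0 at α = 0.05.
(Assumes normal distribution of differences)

Answer: t = -4.8786, reject H₀

Derivation:
df = n - 1 = 15
SE = s_d/√n = 3.46/√16 = 0.8650
t = d̄/SE = -4.22/0.8650 = -4.8786
Critical value: t_{0.025,15} = ±2.131
p-value ≈ 0.0002
Decision: reject H₀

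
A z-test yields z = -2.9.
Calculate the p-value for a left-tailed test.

For z = -2.9:
p = P(Z < -2.9) = Φ(-2.9) = 0.0019

Answer: p-value ≈ 0.0019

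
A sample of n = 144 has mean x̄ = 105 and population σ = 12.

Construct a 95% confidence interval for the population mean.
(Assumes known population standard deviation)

Confidence level: 95%, α = 0.05
z_0.025 = 1.960
SE = σ/√n = 12/√144 = 1.0000
Margin of error = 1.960 × 1.0000 = 1.9600
CI: x̄ ± margin = 105 ± 1.9600
CI: (103.0400, 106.9600)

Answer: (103.0400, 106.9600)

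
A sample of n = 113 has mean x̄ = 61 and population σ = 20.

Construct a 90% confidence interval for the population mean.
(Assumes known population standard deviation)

Answer: (57.9051, 64.0949)

Derivation:
Confidence level: 90%, α = 0.1
z_0.05 = 1.645
SE = σ/√n = 20/√113 = 1.8814
Margin of error = 1.645 × 1.8814 = 3.0949
CI: x̄ ± margin = 61 ± 3.0949
CI: (57.9051, 64.0949)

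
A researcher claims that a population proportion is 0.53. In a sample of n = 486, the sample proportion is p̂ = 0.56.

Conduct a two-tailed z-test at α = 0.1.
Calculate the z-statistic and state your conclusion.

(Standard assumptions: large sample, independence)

Answer: z = 1.3251, fail to reject H₀

Derivation:
H₀: p = 0.53, H₁: p ≠ 0.53
Standard error: SE = √(p₀(1-p₀)/n) = √(0.53×0.47/486) = 0.022640
z-statistic: z = (p̂ - p₀)/SE = (0.56 - 0.53)/0.022640 = 1.3251
Critical value: z_0.05 = ±1.645
p-value = 0.1851
Decision: fail to reject H₀ at α = 0.1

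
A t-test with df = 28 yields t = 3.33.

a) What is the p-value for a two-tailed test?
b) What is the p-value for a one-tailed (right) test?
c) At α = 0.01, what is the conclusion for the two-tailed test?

Using t-distribution with df = 28:
a) Two-tailed: p = 2×P(T > 3.33) = 0.0024
b) One-tailed: p = P(T > 3.33) = 0.0012
c) 0.0024 < 0.01, reject H₀

Answer: a) 0.0024, b) 0.0012, c) reject H₀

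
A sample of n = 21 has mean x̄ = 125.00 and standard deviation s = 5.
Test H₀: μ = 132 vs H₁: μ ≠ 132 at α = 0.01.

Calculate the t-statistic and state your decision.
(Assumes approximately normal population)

df = n - 1 = 20
SE = s/√n = 5/√21 = 1.0911
t = (x̄ - μ₀)/SE = (125.00 - 132)/1.0911 = -6.4155
Critical value: t_{0.005,20} = ±2.845
p-value < 0.0001
Decision: reject H₀

Answer: t = -6.4155, reject H₀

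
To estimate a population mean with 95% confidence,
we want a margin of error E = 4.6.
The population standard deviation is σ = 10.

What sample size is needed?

z_0.025 = 1.960
n = (z×σ/E)² = (1.960×10/4.6)²
n = 18.1550
Round up: n = 19

Answer: n = 19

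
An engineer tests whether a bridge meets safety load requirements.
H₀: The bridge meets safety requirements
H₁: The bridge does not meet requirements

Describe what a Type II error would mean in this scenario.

Answer: Declaring an unsafe bridge to be safe

Derivation:
Type I error: rejecting H₀ when it is actually true (false positive).
Type II error: failing to reject H₀ when H₁ is actually true (false negative).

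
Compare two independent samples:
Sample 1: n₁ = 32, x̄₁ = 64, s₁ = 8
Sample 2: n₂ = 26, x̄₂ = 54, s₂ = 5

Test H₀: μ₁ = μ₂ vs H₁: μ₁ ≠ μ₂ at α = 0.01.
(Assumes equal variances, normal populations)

Answer: t = 5.5488, reject H₀

Derivation:
Pooled variance: s²_p = [31×8² + 25×5²]/(56) = 46.5893
s_p = 6.8256
SE = s_p×√(1/n₁ + 1/n₂) = 6.8256×√(1/32 + 1/26) = 1.8022
t = (x̄₁ - x̄₂)/SE = (64 - 54)/1.8022 = 5.5488
df = 56, t-critical = ±2.667
Decision: reject H₀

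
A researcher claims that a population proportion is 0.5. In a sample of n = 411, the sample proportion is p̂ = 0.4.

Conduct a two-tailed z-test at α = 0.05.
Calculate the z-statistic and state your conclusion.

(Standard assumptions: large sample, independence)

Answer: z = -4.0547, reject H₀

Derivation:
H₀: p = 0.5, H₁: p ≠ 0.5
Standard error: SE = √(p₀(1-p₀)/n) = √(0.5×0.5/411) = 0.024663
z-statistic: z = (p̂ - p₀)/SE = (0.4 - 0.5)/0.024663 = -4.0547
Critical value: z_0.025 = ±1.960
p-value = 0.0001
Decision: reject H₀ at α = 0.05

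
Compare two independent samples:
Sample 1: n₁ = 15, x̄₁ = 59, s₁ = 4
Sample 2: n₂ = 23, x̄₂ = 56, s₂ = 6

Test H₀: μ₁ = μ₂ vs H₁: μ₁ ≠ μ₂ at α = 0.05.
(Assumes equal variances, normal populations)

Pooled variance: s²_p = [14×4² + 22×6²]/(36) = 28.2222
s_p = 5.3125
SE = s_p×√(1/n₁ + 1/n₂) = 5.3125×√(1/15 + 1/23) = 1.7631
t = (x̄₁ - x̄₂)/SE = (59 - 56)/1.7631 = 1.7015
df = 36, t-critical = ±2.028
Decision: fail to reject H₀

Answer: t = 1.7015, fail to reject H₀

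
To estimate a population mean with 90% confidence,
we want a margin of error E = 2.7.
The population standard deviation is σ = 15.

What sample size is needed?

Answer: n = 84

Derivation:
z_0.05 = 1.645
n = (z×σ/E)² = (1.645×15/2.7)²
n = 83.5193
Round up: n = 84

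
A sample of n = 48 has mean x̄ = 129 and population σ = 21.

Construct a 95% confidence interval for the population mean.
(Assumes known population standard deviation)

Confidence level: 95%, α = 0.05
z_0.025 = 1.960
SE = σ/√n = 21/√48 = 3.0311
Margin of error = 1.960 × 3.0311 = 5.9410
CI: x̄ ± margin = 129 ± 5.9410
CI: (123.0590, 134.9410)

Answer: (123.0590, 134.9410)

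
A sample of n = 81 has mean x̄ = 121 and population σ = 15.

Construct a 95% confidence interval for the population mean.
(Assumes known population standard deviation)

Confidence level: 95%, α = 0.05
z_0.025 = 1.960
SE = σ/√n = 15/√81 = 1.6667
Margin of error = 1.960 × 1.6667 = 3.2667
CI: x̄ ± margin = 121 ± 3.2667
CI: (117.7333, 124.2667)

Answer: (117.7333, 124.2667)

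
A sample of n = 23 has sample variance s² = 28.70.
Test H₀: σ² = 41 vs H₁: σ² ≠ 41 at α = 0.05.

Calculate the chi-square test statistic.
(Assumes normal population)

Answer: χ² = 15.4000, fail to reject H₀

Derivation:
df = n - 1 = 22
χ² = (n-1)s²/σ₀² = 22×28.70/41 = 15.4000
Critical values: χ²_{0.975,22} = 10.982, χ²_{0.025,22} = 36.781
Rejection region: χ² < 10.982 or χ² > 36.781
Decision: fail to reject H₀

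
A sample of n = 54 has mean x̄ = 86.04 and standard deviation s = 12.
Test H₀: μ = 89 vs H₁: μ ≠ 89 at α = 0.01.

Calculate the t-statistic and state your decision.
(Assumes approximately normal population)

Answer: t = -1.8126, fail to reject H₀

Derivation:
df = n - 1 = 53
SE = s/√n = 12/√54 = 1.6330
t = (x̄ - μ₀)/SE = (86.04 - 89)/1.6330 = -1.8126
Critical value: t_{0.005,53} = ±2.672
p-value ≈ 0.0756
Decision: fail to reject H₀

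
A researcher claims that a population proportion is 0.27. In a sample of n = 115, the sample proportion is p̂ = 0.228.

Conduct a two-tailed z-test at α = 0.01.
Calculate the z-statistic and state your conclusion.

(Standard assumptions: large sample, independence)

Answer: z = -1.0145, fail to reject H₀

Derivation:
H₀: p = 0.27, H₁: p ≠ 0.27
Standard error: SE = √(p₀(1-p₀)/n) = √(0.27×0.73/115) = 0.041399
z-statistic: z = (p̂ - p₀)/SE = (0.228 - 0.27)/0.041399 = -1.0145
Critical value: z_0.005 = ±2.576
p-value = 0.3103
Decision: fail to reject H₀ at α = 0.01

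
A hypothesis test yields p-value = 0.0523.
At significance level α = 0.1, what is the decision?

Compare p-value to α:
0.0523 < 0.1
Decision: reject H₀

Answer: reject H₀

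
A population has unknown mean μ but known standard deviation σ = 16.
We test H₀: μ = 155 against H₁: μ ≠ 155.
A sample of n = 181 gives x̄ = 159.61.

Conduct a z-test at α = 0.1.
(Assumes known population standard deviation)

Answer: z = 3.8762, reject H₀

Derivation:
Standard error: SE = σ/√n = 16/√181 = 1.1893
z-statistic: z = (x̄ - μ₀)/SE = (159.61 - 155)/1.1893 = 3.8762
Critical value: ±1.645
p-value = 0.0001
Decision: reject H₀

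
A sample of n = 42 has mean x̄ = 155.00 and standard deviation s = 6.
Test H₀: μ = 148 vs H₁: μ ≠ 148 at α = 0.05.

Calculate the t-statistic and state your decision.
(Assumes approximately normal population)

Answer: t = 7.5610, reject H₀

Derivation:
df = n - 1 = 41
SE = s/√n = 6/√42 = 0.9258
t = (x̄ - μ₀)/SE = (155.00 - 148)/0.9258 = 7.5610
Critical value: t_{0.025,41} = ±2.020
p-value < 0.0001
Decision: reject H₀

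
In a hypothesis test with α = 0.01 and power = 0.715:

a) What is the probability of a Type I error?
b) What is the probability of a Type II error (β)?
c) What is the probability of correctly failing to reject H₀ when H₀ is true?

a) Type I error probability = α = 0.01
b) Power = P(reject H₀ | H₁ true) = 1 - β = 0.715, so Type II error probability = β = 1 - Power = 0.285
c) P(fail to reject H₀ | H₀ true) = 1 - α = 0.99

Answer: a) 0.01, b) 0.285, c) 0.99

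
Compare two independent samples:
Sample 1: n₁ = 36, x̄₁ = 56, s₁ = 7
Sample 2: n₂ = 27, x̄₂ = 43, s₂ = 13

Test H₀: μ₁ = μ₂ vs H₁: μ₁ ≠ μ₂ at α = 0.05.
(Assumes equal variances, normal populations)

Answer: t = 5.1024, reject H₀

Derivation:
Pooled variance: s²_p = [35×7² + 26×13²]/(61) = 100.1475
s_p = 10.0074
SE = s_p×√(1/n₁ + 1/n₂) = 10.0074×√(1/36 + 1/27) = 2.5478
t = (x̄₁ - x̄₂)/SE = (56 - 43)/2.5478 = 5.1024
df = 61, t-critical = ±2.000
Decision: reject H₀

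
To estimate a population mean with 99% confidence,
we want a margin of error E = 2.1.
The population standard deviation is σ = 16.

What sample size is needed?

z_0.005 = 2.576
n = (z×σ/E)² = (2.576×16/2.1)²
n = 385.2060
Round up: n = 386

Answer: n = 386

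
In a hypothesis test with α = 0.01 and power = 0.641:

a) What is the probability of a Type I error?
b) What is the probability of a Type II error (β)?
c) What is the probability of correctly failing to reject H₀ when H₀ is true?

a) Type I error probability = α = 0.01
b) Power = P(reject H₀ | H₁ true) = 1 - β = 0.641, so Type II error probability = β = 1 - Power = 0.359
c) P(fail to reject H₀ | H₀ true) = 1 - α = 0.99

Answer: a) 0.01, b) 0.359, c) 0.99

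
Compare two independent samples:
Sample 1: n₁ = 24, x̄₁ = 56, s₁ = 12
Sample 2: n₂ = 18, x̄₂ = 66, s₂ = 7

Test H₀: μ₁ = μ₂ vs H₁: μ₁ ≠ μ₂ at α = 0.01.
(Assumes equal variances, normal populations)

Pooled variance: s²_p = [23×12² + 17×7²]/(40) = 103.6250
s_p = 10.1796
SE = s_p×√(1/n₁ + 1/n₂) = 10.1796×√(1/24 + 1/18) = 3.1740
t = (x̄₁ - x̄₂)/SE = (56 - 66)/3.1740 = -3.1506
df = 40, t-critical = ±2.704
Decision: reject H₀

Answer: t = -3.1506, reject H₀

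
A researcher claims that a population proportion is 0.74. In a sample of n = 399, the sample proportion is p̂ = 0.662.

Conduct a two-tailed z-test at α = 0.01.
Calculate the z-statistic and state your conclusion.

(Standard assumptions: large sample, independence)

H₀: p = 0.74, H₁: p ≠ 0.74
Standard error: SE = √(p₀(1-p₀)/n) = √(0.74×0.26/399) = 0.021959
z-statistic: z = (p̂ - p₀)/SE = (0.662 - 0.74)/0.021959 = -3.5521
Critical value: z_0.005 = ±2.576
p-value = 0.0004
Decision: reject H₀ at α = 0.01

Answer: z = -3.5521, reject H₀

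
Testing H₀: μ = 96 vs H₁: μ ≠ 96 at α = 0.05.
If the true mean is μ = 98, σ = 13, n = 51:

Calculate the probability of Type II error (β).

SE = σ/√n = 13/√51 = 1.8204
Critical values: μ₀ ± z_0.025×SE = 96 ± 1.960×1.8204
Acceptance region: (92.4320, 99.5680)
Under H₁ (μ = 98): z_high = (99.5680 - 98)/1.8204 = 0.8613, z_low = (92.4320 - 98)/1.8204 = -3.0587
β = P(not reject | H₁) = Φ(0.8613) - Φ(-3.0587) ≈ 0.8044

Answer: β ≈ 0.8044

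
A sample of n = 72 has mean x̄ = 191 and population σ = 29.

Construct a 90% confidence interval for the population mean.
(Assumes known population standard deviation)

Confidence level: 90%, α = 0.1
z_0.05 = 1.645
SE = σ/√n = 29/√72 = 3.4177
Margin of error = 1.645 × 3.4177 = 5.6221
CI: x̄ ± margin = 191 ± 5.6221
CI: (185.3779, 196.6221)

Answer: (185.3779, 196.6221)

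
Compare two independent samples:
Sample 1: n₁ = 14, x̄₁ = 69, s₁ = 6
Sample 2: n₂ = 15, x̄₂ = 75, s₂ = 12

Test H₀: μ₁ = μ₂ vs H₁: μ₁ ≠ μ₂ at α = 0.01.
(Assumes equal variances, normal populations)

Pooled variance: s²_p = [13×6² + 14×12²]/(27) = 92.0000
s_p = 9.5917
SE = s_p×√(1/n₁ + 1/n₂) = 9.5917×√(1/14 + 1/15) = 3.5644
t = (x̄₁ - x̄₂)/SE = (69 - 75)/3.5644 = -1.6833
df = 27, t-critical = ±2.771
Decision: fail to reject H₀

Answer: t = -1.6833, fail to reject H₀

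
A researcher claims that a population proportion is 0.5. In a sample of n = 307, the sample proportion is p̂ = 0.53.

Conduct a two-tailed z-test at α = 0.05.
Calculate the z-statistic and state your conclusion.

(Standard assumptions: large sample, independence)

H₀: p = 0.5, H₁: p ≠ 0.5
Standard error: SE = √(p₀(1-p₀)/n) = √(0.5×0.5/307) = 0.028537
z-statistic: z = (p̂ - p₀)/SE = (0.53 - 0.5)/0.028537 = 1.0513
Critical value: z_0.025 = ±1.960
p-value = 0.2931
Decision: fail to reject H₀ at α = 0.05

Answer: z = 1.0513, fail to reject H₀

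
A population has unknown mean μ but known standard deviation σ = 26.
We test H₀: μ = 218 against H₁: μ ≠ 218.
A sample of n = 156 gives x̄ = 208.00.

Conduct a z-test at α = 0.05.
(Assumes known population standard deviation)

Answer: z = -4.8038, reject H₀

Derivation:
Standard error: SE = σ/√n = 26/√156 = 2.0817
z-statistic: z = (x̄ - μ₀)/SE = (208.00 - 218)/2.0817 = -4.8038
Critical value: ±1.960
p-value < 0.0001
Decision: reject H₀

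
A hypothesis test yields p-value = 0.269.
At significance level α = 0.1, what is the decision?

Compare p-value to α:
0.269 ≥ 0.1
Decision: fail to reject H₀

Answer: fail to reject H₀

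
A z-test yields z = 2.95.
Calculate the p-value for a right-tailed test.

For z = 2.95:
p = P(Z > 2.95) = 1 - Φ(2.95) = 0.0016

Answer: p-value ≈ 0.0016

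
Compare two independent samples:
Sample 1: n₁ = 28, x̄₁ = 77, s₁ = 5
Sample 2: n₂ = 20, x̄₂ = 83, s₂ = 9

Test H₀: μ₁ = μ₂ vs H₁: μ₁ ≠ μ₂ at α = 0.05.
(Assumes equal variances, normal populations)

Answer: t = -2.9541, reject H₀

Derivation:
Pooled variance: s²_p = [27×5² + 19×9²]/(46) = 48.1304
s_p = 6.9376
SE = s_p×√(1/n₁ + 1/n₂) = 6.9376×√(1/28 + 1/20) = 2.0311
t = (x̄₁ - x̄₂)/SE = (77 - 83)/2.0311 = -2.9541
df = 46, t-critical = ±2.013
Decision: reject H₀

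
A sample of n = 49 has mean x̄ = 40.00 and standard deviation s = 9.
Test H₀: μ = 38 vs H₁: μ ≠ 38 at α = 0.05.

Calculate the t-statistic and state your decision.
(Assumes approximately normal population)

df = n - 1 = 48
SE = s/√n = 9/√49 = 1.2857
t = (x̄ - μ₀)/SE = (40.00 - 38)/1.2857 = 1.5556
Critical value: t_{0.025,48} = ±2.011
p-value ≈ 0.1264
Decision: fail to reject H₀

Answer: t = 1.5556, fail to reject H₀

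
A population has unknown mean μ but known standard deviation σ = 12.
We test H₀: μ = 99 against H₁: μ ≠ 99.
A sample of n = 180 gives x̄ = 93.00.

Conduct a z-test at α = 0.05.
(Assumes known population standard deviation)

Standard error: SE = σ/√n = 12/√180 = 0.8944
z-statistic: z = (x̄ - μ₀)/SE = (93.00 - 99)/0.8944 = -6.7084
Critical value: ±1.960
p-value < 0.0001
Decision: reject H₀

Answer: z = -6.7084, reject H₀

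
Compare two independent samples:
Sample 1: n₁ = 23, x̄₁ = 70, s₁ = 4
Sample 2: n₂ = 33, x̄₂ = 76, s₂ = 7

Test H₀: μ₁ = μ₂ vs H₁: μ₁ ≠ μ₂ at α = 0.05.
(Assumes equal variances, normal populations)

Answer: t = -3.7044, reject H₀

Derivation:
Pooled variance: s²_p = [22×4² + 32×7²]/(54) = 35.5556
s_p = 5.9629
SE = s_p×√(1/n₁ + 1/n₂) = 5.9629×√(1/23 + 1/33) = 1.6197
t = (x̄₁ - x̄₂)/SE = (70 - 76)/1.6197 = -3.7044
df = 54, t-critical = ±2.005
Decision: reject H₀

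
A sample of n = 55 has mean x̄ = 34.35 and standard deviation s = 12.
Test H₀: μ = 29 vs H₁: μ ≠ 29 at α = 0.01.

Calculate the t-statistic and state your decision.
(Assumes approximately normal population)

Answer: t = 3.3063, reject H₀

Derivation:
df = n - 1 = 54
SE = s/√n = 12/√55 = 1.6181
t = (x̄ - μ₀)/SE = (34.35 - 29)/1.6181 = 3.3063
Critical value: t_{0.005,54} = ±2.670
p-value ≈ 0.0017
Decision: reject H₀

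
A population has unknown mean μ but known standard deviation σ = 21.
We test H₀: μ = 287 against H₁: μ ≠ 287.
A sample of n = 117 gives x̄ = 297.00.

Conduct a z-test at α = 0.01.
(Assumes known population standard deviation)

Answer: z = 5.1507, reject H₀

Derivation:
Standard error: SE = σ/√n = 21/√117 = 1.9415
z-statistic: z = (x̄ - μ₀)/SE = (297.00 - 287)/1.9415 = 5.1507
Critical value: ±2.576
p-value < 0.0001
Decision: reject H₀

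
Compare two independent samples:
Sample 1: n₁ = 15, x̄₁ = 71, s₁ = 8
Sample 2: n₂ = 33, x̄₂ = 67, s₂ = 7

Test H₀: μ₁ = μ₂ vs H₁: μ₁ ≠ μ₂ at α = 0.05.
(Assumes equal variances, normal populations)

Pooled variance: s²_p = [14×8² + 32×7²]/(46) = 53.5652
s_p = 7.3188
SE = s_p×√(1/n₁ + 1/n₂) = 7.3188×√(1/15 + 1/33) = 2.2791
t = (x̄₁ - x̄₂)/SE = (71 - 67)/2.2791 = 1.7551
df = 46, t-critical = ±2.013
Decision: fail to reject H₀

Answer: t = 1.7551, fail to reject H₀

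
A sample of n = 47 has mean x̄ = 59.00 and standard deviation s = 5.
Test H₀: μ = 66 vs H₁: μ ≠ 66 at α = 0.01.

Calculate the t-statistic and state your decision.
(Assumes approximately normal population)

Answer: t = -9.5982, reject H₀

Derivation:
df = n - 1 = 46
SE = s/√n = 5/√47 = 0.7293
t = (x̄ - μ₀)/SE = (59.00 - 66)/0.7293 = -9.5982
Critical value: t_{0.005,46} = ±2.687
p-value < 0.0001
Decision: reject H₀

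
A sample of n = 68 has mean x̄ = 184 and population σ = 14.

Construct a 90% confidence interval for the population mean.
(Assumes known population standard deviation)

Answer: (181.2073, 186.7927)

Derivation:
Confidence level: 90%, α = 0.1
z_0.05 = 1.645
SE = σ/√n = 14/√68 = 1.6977
Margin of error = 1.645 × 1.6977 = 2.7927
CI: x̄ ± margin = 184 ± 2.7927
CI: (181.2073, 186.7927)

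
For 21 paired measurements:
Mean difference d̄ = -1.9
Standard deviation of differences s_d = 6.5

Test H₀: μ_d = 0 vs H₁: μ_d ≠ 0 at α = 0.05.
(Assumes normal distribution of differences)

df = n - 1 = 20
SE = s_d/√n = 6.5/√21 = 1.4184
t = d̄/SE = -1.9/1.4184 = -1.3395
Critical value: t_{0.025,20} = ±2.086
p-value ≈ 0.1954
Decision: fail to reject H₀

Answer: t = -1.3395, fail to reject H₀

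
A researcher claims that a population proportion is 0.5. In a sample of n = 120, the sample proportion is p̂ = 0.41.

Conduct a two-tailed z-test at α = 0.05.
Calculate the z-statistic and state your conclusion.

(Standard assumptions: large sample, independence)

H₀: p = 0.5, H₁: p ≠ 0.5
Standard error: SE = √(p₀(1-p₀)/n) = √(0.5×0.5/120) = 0.045644
z-statistic: z = (p̂ - p₀)/SE = (0.41 - 0.5)/0.045644 = -1.9718
Critical value: z_0.025 = ±1.960
p-value = 0.0486
Decision: reject H₀ at α = 0.05

Answer: z = -1.9718, reject H₀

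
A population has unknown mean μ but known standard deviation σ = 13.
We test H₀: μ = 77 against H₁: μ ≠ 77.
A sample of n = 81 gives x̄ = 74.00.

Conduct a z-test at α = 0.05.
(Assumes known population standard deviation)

Standard error: SE = σ/√n = 13/√81 = 1.4444
z-statistic: z = (x̄ - μ₀)/SE = (74.00 - 77)/1.4444 = -2.0770
Critical value: ±1.960
p-value = 0.0378
Decision: reject H₀

Answer: z = -2.0770, reject H₀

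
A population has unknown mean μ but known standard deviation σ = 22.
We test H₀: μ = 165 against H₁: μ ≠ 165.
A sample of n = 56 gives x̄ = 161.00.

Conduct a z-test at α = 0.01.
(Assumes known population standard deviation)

Answer: z = -1.3606, fail to reject H₀

Derivation:
Standard error: SE = σ/√n = 22/√56 = 2.9399
z-statistic: z = (x̄ - μ₀)/SE = (161.00 - 165)/2.9399 = -1.3606
Critical value: ±2.576
p-value = 0.1736
Decision: fail to reject H₀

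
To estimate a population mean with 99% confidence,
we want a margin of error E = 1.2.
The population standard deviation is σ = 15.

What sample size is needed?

Answer: n = 1037

Derivation:
z_0.005 = 2.576
n = (z×σ/E)² = (2.576×15/1.2)²
n = 1036.8400
Round up: n = 1037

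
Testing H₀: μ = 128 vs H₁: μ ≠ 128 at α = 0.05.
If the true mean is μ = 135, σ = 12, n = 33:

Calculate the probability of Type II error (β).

SE = σ/√n = 12/√33 = 2.0889
Critical values: μ₀ ± z_0.025×SE = 128 ± 1.960×2.0889
Acceptance region: (123.9058, 132.0942)
Under H₁ (μ = 135): z_high = (132.0942 - 135)/2.0889 = -1.3911, z_low = (123.9058 - 135)/2.0889 = -5.3110
β = P(not reject | H₁) = Φ(-1.3911) - Φ(-5.3110) ≈ 0.0821

Answer: β ≈ 0.0821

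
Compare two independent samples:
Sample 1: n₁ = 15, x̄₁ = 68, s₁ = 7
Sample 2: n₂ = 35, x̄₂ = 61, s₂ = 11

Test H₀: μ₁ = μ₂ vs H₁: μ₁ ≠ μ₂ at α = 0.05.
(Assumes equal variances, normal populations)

Pooled variance: s²_p = [14×7² + 34×11²]/(48) = 100.0000
s_p = 10.0000
SE = s_p×√(1/n₁ + 1/n₂) = 10.0000×√(1/15 + 1/35) = 3.0861
t = (x̄₁ - x̄₂)/SE = (68 - 61)/3.0861 = 2.2682
df = 48, t-critical = ±2.011
Decision: reject H₀

Answer: t = 2.2682, reject H₀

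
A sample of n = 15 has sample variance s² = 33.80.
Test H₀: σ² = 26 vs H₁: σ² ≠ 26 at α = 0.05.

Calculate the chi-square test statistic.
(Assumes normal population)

df = n - 1 = 14
χ² = (n-1)s²/σ₀² = 14×33.80/26 = 18.2000
Critical values: χ²_{0.975,14} = 5.629, χ²_{0.025,14} = 26.119
Rejection region: χ² < 5.629 or χ² > 26.119
Decision: fail to reject H₀

Answer: χ² = 18.2000, fail to reject H₀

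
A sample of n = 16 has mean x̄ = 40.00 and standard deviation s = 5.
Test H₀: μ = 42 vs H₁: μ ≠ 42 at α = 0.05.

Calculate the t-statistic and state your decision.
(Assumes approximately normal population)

Answer: t = -1.6000, fail to reject H₀

Derivation:
df = n - 1 = 15
SE = s/√n = 5/√16 = 1.2500
t = (x̄ - μ₀)/SE = (40.00 - 42)/1.2500 = -1.6000
Critical value: t_{0.025,15} = ±2.131
p-value ≈ 0.1304
Decision: fail to reject H₀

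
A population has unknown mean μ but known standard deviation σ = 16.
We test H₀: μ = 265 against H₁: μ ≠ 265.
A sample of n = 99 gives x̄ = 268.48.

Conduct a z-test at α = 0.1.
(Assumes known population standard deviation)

Standard error: SE = σ/√n = 16/√99 = 1.6081
z-statistic: z = (x̄ - μ₀)/SE = (268.48 - 265)/1.6081 = 2.1640
Critical value: ±1.645
p-value = 0.0305
Decision: reject H₀

Answer: z = 2.1640, reject H₀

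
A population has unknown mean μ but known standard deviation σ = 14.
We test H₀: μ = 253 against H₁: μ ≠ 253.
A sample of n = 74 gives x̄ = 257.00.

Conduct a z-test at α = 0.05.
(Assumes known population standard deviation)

Standard error: SE = σ/√n = 14/√74 = 1.6275
z-statistic: z = (x̄ - μ₀)/SE = (257.00 - 253)/1.6275 = 2.4578
Critical value: ±1.960
p-value = 0.0140
Decision: reject H₀

Answer: z = 2.4578, reject H₀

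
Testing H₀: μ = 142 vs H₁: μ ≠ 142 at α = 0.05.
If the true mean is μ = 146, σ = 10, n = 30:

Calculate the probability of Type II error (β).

SE = σ/√n = 10/√30 = 1.8257
Critical values: μ₀ ± z_0.025×SE = 142 ± 1.960×1.8257
Acceptance region: (138.4216, 145.5784)
Under H₁ (μ = 146): z_high = (145.5784 - 146)/1.8257 = -0.2309, z_low = (138.4216 - 146)/1.8257 = -4.1510
β = P(not reject | H₁) = Φ(-0.2309) - Φ(-4.1510) ≈ 0.4087

Answer: β ≈ 0.4087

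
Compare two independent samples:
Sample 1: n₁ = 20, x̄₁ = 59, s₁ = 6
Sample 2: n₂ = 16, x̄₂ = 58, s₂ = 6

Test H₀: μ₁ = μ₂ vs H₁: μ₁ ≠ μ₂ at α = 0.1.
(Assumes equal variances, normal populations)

Answer: t = 0.4969, fail to reject H₀

Derivation:
Pooled variance: s²_p = [19×6² + 15×6²]/(34) = 36.0000
s_p = 6.0000
SE = s_p×√(1/n₁ + 1/n₂) = 6.0000×√(1/20 + 1/16) = 2.0125
t = (x̄₁ - x̄₂)/SE = (59 - 58)/2.0125 = 0.4969
df = 34, t-critical = ±1.691
Decision: fail to reject H₀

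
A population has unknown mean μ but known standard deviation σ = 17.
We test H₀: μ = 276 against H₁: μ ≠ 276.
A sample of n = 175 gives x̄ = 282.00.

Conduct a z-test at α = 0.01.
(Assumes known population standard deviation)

Answer: z = 4.6689, reject H₀

Derivation:
Standard error: SE = σ/√n = 17/√175 = 1.2851
z-statistic: z = (x̄ - μ₀)/SE = (282.00 - 276)/1.2851 = 4.6689
Critical value: ±2.576
p-value < 0.0001
Decision: reject H₀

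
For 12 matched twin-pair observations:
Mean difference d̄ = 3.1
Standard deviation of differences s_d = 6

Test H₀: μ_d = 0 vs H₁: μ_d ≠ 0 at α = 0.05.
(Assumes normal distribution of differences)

Answer: t = 1.7897, fail to reject H₀

Derivation:
df = n - 1 = 11
SE = s_d/√n = 6/√12 = 1.7321
t = d̄/SE = 3.1/1.7321 = 1.7897
Critical value: t_{0.025,11} = ±2.201
p-value ≈ 0.1010
Decision: fail to reject H₀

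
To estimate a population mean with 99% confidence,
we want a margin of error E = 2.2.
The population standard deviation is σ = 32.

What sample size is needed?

z_0.005 = 2.576
n = (z×σ/E)² = (2.576×32/2.2)²
n = 1403.9328
Round up: n = 1404

Answer: n = 1404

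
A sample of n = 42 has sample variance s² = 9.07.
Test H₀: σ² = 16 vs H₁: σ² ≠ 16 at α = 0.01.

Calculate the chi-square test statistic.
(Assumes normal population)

df = n - 1 = 41
χ² = (n-1)s²/σ₀² = 41×9.07/16 = 23.2419
Critical values: χ²_{0.995,41} = 21.421, χ²_{0.005,41} = 68.053
Rejection region: χ² < 21.421 or χ² > 68.053
Decision: fail to reject H₀

Answer: χ² = 23.2419, fail to reject H₀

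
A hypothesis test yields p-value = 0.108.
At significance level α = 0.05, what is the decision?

Compare p-value to α:
0.108 ≥ 0.05
Decision: fail to reject H₀

Answer: fail to reject H₀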